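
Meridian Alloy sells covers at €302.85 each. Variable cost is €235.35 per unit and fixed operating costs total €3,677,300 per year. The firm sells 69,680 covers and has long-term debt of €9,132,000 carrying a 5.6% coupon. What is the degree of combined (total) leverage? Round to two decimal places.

9.14

Contribution at this volume is 69,680 × €67.50 = €4,703,400.00.
EBIT = €4,703,400.00 − €3,677,300 = €1,026,100.00. Interest = €511,392.00, so EBIT − I = €514,708.00.
Degree of total leverage = total CM / (EBIT − interest) = €4,703,400.00 / €514,708.00 = 9.1380.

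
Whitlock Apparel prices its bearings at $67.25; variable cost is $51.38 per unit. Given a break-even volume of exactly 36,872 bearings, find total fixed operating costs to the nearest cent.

Each unit contributes $67.25 − $51.38 = $15.87.
Since BE = FC / CM, FC = 36,872 × $15.87 = $585,158.64.

$585,158.64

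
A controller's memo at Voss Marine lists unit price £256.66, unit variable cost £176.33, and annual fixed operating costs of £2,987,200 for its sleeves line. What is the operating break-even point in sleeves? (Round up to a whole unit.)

Unit CM = price − variable cost = £256.66 − £176.33 = £80.33.
Break-even volume = fixed costs ÷ CM per unit = £2,987,200 ÷ £80.33 = 37,186.61, so 37,187 sleeves.

37,187 sleeves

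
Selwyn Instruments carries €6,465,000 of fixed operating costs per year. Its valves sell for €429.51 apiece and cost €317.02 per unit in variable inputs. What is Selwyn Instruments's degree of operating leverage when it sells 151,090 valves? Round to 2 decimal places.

Contribution at this volume is 151,090 × €112.49 = €16,996,114.10.
Operating income = contribution − fixed costs = €16,996,114.10 − €6,465,000 = €10,531,114.10.
So DOL = total CM / EBIT = €16,996,114.10 / €10,531,114.10 = 1.6139.

1.61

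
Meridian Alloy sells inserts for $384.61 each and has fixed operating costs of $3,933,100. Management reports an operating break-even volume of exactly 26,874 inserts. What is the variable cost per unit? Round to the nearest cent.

At break-even, FC = Q × (P − VC), so P − VC = $3,933,100 ÷ 26,874 = $146.3534.
Variable cost per unit = $384.61 − $146.3534 = $238.26.

$238.26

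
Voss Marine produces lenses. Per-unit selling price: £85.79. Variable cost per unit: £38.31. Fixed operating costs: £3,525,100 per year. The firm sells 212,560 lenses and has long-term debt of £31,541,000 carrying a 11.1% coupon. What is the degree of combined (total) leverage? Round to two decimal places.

Total contribution margin = 212,560 × £47.48 = £10,092,348.80.
Operating income = contribution − fixed costs = £10,092,348.80 − £3,525,100 = £6,567,248.80. Interest = £3,501,051.00.
DOL = £10,092,348.80 ÷ £6,567,248.80 = 1.5368; DFL = £6,567,248.80 ÷ £3,066,197.80 = 2.1418.
DCL = DOL × DFL = 1.5368 × 2.1418 = 3.2915.

3.29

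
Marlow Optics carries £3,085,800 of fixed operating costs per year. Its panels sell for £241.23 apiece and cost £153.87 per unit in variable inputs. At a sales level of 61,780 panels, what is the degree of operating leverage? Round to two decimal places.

At 61,780 units, contribution = 61,780 × £87.36 = £5,397,100.80.
Operating income = contribution − fixed costs = £5,397,100.80 − £3,085,800 = £2,311,300.80.
Degree of operating leverage = £5,397,100.80 / £2,311,300.80 = 2.3351.

2.34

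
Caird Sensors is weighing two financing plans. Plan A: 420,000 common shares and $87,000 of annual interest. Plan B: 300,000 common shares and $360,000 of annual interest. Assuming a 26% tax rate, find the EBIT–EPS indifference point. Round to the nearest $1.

Set EPS_A = EPS_B: (EBIT − $87,000)(1 − 0.26) ÷ 420,000 = (EBIT − $360,000)(1 − 0.26) ÷ 300,000.
Cancelling (1 − t) and cross-multiplying: 300,000·(EBIT − 87,000) = 420,000·(EBIT − 360,000).
Solving, EBIT = (360,000·420,000 − 87,000·300,000) / (420,000 − 300,000) = 125,100,000,000 / 120,000 = 1,042,500.00.

$1,042,500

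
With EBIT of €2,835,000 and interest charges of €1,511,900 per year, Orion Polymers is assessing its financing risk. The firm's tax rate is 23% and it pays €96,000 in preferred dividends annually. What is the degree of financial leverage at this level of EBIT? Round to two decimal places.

Annual interest charges come to €1,511,900.00.
Preferred dividends grossed up pre-tax: €96,000 / (1 − 0.23) = €124,675.32.
DFL = EBIT ÷ [EBIT − I − D_p/(1−t)] = €2,835,000 ÷ [€2,835,000 − €1,511,900.00 − €124,675.32] = €2,835,000 ÷ €1,198,424.68 = 2.3656.

2.37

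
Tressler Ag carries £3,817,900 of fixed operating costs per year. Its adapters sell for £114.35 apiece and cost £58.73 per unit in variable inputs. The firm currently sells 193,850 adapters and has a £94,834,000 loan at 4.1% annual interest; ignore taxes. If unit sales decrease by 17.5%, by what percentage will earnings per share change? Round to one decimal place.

At 193,850 units, contribution = 193,850 × £55.62 = £10,781,937.00.
EBIT = £10,781,937.00 − £3,817,900 = £6,964,037.00.
After interest of £3,888,194.00, pre-tax earnings = £3,075,843.00.
DCL = total CM / (EBIT − I) = £10,781,937.00 / £3,075,843.00 = 3.5054.
EPS therefore changes by 3.5054 × (-17.5%) = -61.3%.

-61.3%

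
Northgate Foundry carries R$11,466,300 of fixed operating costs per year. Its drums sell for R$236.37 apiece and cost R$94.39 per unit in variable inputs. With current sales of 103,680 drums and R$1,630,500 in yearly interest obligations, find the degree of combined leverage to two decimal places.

At 103,680 units, contribution = 103,680 × R$141.98 = R$14,720,486.40.
Subtracting fixed costs: EBIT = R$14,720,486.40 − R$11,466,300 = R$3,254,186.40. Interest = R$1,630,500.00, so EBIT − I = R$1,623,686.40.
DCL = contribution ÷ (EBIT − I) = R$14,720,486.40 ÷ R$1,623,686.40 = 9.0661.

9.07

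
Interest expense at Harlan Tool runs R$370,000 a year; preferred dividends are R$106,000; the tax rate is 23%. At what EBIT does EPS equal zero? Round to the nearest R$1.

Preferred dividends are paid after tax, so their pre-tax equivalent is R$106,000 ÷ (1 − 0.23) = R$137,662.34.
Financial break-even EBIT = interest + D_p ÷ (1 − t) = R$370,000 + R$137,662.34 = R$507,662.34.

R$507,662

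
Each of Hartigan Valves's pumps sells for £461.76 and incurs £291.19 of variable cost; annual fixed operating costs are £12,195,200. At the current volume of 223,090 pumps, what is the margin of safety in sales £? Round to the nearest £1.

£69,999,701

Contribution margin per unit = £461.76 − £291.19 = £170.57. Break-even units = £12,195,200 ÷ £170.57 = 71,496.75; break-even revenue = 71,496.75 × £461.76 = £33,014,337.53.
Actual sales revenue = 223,090 × £461.76 = £103,014,038.40.
Margin of safety = £103,014,038.40 − £33,014,337.53 = £69,999,701.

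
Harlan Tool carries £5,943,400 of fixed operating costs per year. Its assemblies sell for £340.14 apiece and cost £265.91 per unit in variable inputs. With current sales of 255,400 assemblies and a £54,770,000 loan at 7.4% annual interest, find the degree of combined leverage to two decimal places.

Total contribution margin = 255,400 × £74.23 = £18,958,342.00.
Subtracting fixed costs: EBIT = £18,958,342.00 − £5,943,400 = £13,014,942.00. Interest = £4,052,980.00, so EBIT − I = £8,961,962.00.
Degree of total leverage = total CM / (EBIT − interest) = £18,958,342.00 / £8,961,962.00 = 2.1154.

2.12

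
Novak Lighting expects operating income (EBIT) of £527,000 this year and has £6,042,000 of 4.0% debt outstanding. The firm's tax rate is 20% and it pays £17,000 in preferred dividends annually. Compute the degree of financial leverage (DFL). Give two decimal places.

2.00

Interest = £241,680.00.
Preferred dividends grossed up pre-tax: £17,000 / (1 − 0.20) = £21,250.00.
DFL = EBIT ÷ [EBIT − I − D_p/(1−t)] = £527,000 ÷ [£527,000 − £241,680.00 − £21,250.00] = £527,000 ÷ £264,070.00 = 1.9957.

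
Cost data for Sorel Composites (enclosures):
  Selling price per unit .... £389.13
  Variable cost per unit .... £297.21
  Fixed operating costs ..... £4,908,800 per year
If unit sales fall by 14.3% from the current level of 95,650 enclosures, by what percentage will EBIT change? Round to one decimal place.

Contribution at this volume is 95,650 × £91.92 = £8,792,148.00.
EBIT = £8,792,148.00 − £4,908,800 = £3,883,348.00.
So DOL = total CM / EBIT = £8,792,148.00 / £3,883,348.00 = 2.2641.
So EBIT moves 2.2641 × (-14.3%) = -32.4%.

-32.4%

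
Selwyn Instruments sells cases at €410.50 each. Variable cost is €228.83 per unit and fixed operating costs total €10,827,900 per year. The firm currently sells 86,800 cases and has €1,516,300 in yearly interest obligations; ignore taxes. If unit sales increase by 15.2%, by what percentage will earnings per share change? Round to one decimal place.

Contribution at this volume is 86,800 × €181.67 = €15,768,956.00.
Subtracting fixed costs: EBIT = €15,768,956.00 − €10,827,900 = €4,941,056.00.
Interest = €1,516,300.00, so EBIT − I = €3,424,756.00.
Degree of combined leverage = contribution ÷ (EBIT − I) = €15,768,956.00 ÷ €3,424,756.00 = 4.6044.
EPS therefore changes by 4.6044 × (+15.2%) = +70.0%.

+70.0%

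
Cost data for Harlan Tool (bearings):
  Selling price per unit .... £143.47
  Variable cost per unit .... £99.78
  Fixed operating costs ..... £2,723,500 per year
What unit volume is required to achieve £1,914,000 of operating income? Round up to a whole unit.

Each unit contributes £143.47 − £99.78 = £43.69.
Need Q such that Q × £43.69 − £2,723,500 = £1,914,000, i.e. Q = £4,637,500 / £43.69 = 106,145.57 → 106,146.

106,146 bearings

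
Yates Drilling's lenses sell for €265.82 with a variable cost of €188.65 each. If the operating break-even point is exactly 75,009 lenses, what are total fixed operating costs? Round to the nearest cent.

Unit CM = price − variable cost = €265.82 − €188.65 = €77.17.
Fixed costs = break-even units × CM = 75,009 × €77.17 = €5,788,444.53.

€5,788,444.53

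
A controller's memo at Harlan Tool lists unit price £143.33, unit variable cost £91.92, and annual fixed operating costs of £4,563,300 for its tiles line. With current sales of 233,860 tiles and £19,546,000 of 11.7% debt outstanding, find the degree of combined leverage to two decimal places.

Total contribution margin = 233,860 × £51.41 = £12,022,742.60.
EBIT = £12,022,742.60 − £4,563,300 = £7,459,442.60. Interest = £2,286,882.00.
DOL = £12,022,742.60 ÷ £7,459,442.60 = 1.6117; DFL = £7,459,442.60 ÷ £5,172,560.60 = 1.4421.
DCL = DOL × DFL = 1.6117 × 1.4421 = 2.3242.

2.32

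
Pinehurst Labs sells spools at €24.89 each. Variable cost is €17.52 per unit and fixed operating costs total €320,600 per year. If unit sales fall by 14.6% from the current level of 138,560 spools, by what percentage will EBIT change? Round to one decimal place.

Contribution at this volume is 138,560 × €7.37 = €1,021,187.20.
Subtracting fixed costs: EBIT = €1,021,187.20 − €320,600 = €700,587.20.
Degree of operating leverage = €1,021,187.20 / €700,587.20 = 1.4576.
Operating income changes by 1.4576 × -14.6% = -21.3%.

-21.3%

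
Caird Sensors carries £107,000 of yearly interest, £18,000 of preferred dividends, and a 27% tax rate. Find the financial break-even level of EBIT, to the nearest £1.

Grossing the preferred dividend up to pre-tax terms: £18,000 / (1 − 0.27) = £24,657.53.
Financial break-even EBIT = interest + D_p ÷ (1 − t) = £107,000 + £24,657.53 = £131,657.53.

£131,658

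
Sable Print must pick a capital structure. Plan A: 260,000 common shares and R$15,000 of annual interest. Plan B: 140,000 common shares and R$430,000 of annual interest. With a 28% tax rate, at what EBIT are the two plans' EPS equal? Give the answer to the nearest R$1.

Set EPS_A = EPS_B: (EBIT − R$15,000)(1 − 0.28) ÷ 260,000 = (EBIT − R$430,000)(1 − 0.28) ÷ 140,000.
The (1 − t) factor cancels: (EBIT − 15,000) × 140,000 = (EBIT − 430,000) × 260,000.
Solving, EBIT = (430,000·260,000 − 15,000·140,000) / (260,000 − 140,000) = 109,700,000,000 / 120,000 = 914,166.67.

R$914,167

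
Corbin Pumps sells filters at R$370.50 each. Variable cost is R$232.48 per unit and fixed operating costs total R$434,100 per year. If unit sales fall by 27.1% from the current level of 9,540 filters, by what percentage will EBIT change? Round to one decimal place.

Total contribution margin = 9,540 × R$138.02 = R$1,316,710.80.
Subtracting fixed costs: EBIT = R$1,316,710.80 − R$434,100 = R$882,610.80.
So DOL = total CM / EBIT = R$1,316,710.80 / R$882,610.80 = 1.4918.
%ΔEBIT = DOL × %ΔSales = 1.4918 × -27.1% = -40.4%.

-40.4%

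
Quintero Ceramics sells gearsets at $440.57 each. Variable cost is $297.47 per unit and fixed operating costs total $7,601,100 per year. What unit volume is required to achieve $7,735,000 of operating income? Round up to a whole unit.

Each unit contributes $440.57 − $297.47 = $143.10.
Need Q such that Q × $143.10 − $7,601,100 = $7,735,000, i.e. Q = $15,336,100 / $143.10 = 107,170.51 → 107,171.

107,171 gearsets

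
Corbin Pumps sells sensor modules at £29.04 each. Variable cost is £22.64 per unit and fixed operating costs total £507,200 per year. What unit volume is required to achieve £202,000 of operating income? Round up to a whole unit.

110,813 sensor modules

Each unit contributes £29.04 − £22.64 = £6.40.
Need Q such that Q × £6.40 − £507,200 = £202,000, i.e. Q = £709,200 / £6.40 = 110,812.50 → 110,813.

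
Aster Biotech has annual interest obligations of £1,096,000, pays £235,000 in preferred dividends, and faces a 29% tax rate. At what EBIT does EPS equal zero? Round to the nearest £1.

Grossing the preferred dividend up to pre-tax terms: £235,000 / (1 − 0.29) = £330,985.92.
Financial break-even EBIT = interest + D_p ÷ (1 − t) = £1,096,000 + £330,985.92 = £1,426,985.92.

£1,426,986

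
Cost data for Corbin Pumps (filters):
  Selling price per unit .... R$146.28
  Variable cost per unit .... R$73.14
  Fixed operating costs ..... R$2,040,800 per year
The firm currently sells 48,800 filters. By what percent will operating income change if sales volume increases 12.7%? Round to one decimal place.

+29.7%

At 48,800 units, contribution = 48,800 × R$73.14 = R$3,569,232.00.
Operating income = contribution − fixed costs = R$3,569,232.00 − R$2,040,800 = R$1,528,432.00.
DOL = contribution ÷ EBIT = R$3,569,232.00 ÷ R$1,528,432.00 = 2.3352.
%ΔEBIT = DOL × %ΔSales = 2.3352 × +12.7% = +29.7%.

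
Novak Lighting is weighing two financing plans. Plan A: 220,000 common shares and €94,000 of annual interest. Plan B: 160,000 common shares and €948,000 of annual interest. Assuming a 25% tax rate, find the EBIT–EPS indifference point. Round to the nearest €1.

Set EPS_A = EPS_B: (EBIT − €94,000)(1 − 0.25) ÷ 220,000 = (EBIT − €948,000)(1 − 0.25) ÷ 160,000.
The (1 − t) factor cancels: (EBIT − 94,000) × 160,000 = (EBIT − 948,000) × 220,000.
Solving, EBIT = (948,000·220,000 − 94,000·160,000) / (220,000 − 160,000) = 193,520,000,000 / 60,000 = 3,225,333.33.

€3,225,333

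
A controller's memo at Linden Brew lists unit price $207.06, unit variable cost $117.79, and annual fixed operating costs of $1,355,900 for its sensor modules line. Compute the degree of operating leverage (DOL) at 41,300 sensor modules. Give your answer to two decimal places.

1.58

Total contribution margin = 41,300 × $89.27 = $3,686,851.00.
Operating income = contribution − fixed costs = $3,686,851.00 − $1,355,900 = $2,330,951.00.
DOL = contribution ÷ EBIT = $3,686,851.00 ÷ $2,330,951.00 = 1.5817.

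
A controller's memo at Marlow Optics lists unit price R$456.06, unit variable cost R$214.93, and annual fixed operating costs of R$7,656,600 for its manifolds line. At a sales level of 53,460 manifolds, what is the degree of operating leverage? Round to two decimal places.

2.46

Total contribution margin = 53,460 × R$241.13 = R$12,890,809.80.
Operating income = contribution − fixed costs = R$12,890,809.80 − R$7,656,600 = R$5,234,209.80.
Degree of operating leverage = R$12,890,809.80 / R$5,234,209.80 = 2.4628.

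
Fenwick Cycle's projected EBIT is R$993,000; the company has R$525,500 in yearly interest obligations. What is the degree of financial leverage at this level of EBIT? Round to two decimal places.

Interest = R$525,500.00.
Degree of financial leverage = EBIT / (EBIT − interest) = R$993,000 / R$467,500.00 = 2.1241.

2.12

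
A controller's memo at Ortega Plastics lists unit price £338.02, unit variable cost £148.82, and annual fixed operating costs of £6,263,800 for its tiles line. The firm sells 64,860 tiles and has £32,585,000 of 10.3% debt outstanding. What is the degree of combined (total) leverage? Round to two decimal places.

4.63

Contribution at this volume is 64,860 × £189.20 = £12,271,512.00.
Operating income = contribution − fixed costs = £12,271,512.00 − £6,263,800 = £6,007,712.00. Interest = £3,356,255.00.
DOL = £12,271,512.00 ÷ £6,007,712.00 = 2.0426; DFL = £6,007,712.00 ÷ £2,651,457.00 = 2.2658.
Combined leverage = 2.0426 × 2.2658 = 4.6281.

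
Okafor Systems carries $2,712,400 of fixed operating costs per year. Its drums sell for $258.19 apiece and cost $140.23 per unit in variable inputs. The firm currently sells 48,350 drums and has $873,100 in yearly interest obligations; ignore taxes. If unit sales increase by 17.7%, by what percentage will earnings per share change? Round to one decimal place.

+47.7%

At 48,350 units, contribution = 48,350 × $117.96 = $5,703,366.00.
EBIT = $5,703,366.00 − $2,712,400 = $2,990,966.00.
Interest = $873,100.00, so EBIT − I = $2,117,866.00.
Degree of combined leverage = contribution ÷ (EBIT − I) = $5,703,366.00 ÷ $2,117,866.00 = 2.6930.
%ΔEPS = DCL × %ΔSales = 2.6930 × +17.7% = +47.7%.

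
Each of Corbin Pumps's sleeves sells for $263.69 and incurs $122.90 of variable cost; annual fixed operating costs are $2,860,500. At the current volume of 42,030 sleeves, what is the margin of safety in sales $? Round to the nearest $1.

$5,725,371

Contribution margin per unit = $263.69 − $122.90 = $140.79. Break-even units = $2,860,500 ÷ $140.79 = 20,317.49; break-even revenue = 20,317.49 × $263.69 = $5,357,520.03.
Current sales = 42,030 × $263.69 = $11,082,890.70.
Margin of safety = $11,082,890.70 − $5,357,520.03 = $5,725,371.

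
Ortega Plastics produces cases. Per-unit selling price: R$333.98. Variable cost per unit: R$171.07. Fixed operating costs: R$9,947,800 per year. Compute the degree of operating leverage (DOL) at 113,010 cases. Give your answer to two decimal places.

Total contribution margin = 113,010 × R$162.91 = R$18,410,459.10.
Operating income = contribution − fixed costs = R$18,410,459.10 − R$9,947,800 = R$8,462,659.10.
Degree of operating leverage = R$18,410,459.10 / R$8,462,659.10 = 2.1755.

2.18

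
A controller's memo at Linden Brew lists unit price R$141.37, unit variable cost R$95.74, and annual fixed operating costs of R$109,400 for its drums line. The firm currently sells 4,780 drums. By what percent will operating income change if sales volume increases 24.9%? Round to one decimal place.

+50.0%

Contribution at this volume is 4,780 × R$45.63 = R$218,111.40.
Subtracting fixed costs: EBIT = R$218,111.40 − R$109,400 = R$108,711.40.
Degree of operating leverage = R$218,111.40 / R$108,711.40 = 2.0063.
So EBIT moves 2.0063 × (+24.9%) = +50.0%.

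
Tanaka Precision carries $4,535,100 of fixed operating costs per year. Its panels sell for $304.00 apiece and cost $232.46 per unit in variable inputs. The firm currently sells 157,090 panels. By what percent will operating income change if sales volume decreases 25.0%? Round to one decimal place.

Total contribution margin = 157,090 × $71.54 = $11,238,218.60.
EBIT = $11,238,218.60 − $4,535,100 = $6,703,118.60.
DOL = contribution ÷ EBIT = $11,238,218.60 ÷ $6,703,118.60 = 1.6766.
So EBIT moves 1.6766 × (-25.0%) = -41.9%.

-41.9%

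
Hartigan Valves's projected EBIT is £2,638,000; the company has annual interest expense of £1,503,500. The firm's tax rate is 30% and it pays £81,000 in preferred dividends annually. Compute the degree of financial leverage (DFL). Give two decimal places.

2.59

Interest = £1,503,500.00.
Preferred dividends grossed up pre-tax: £81,000 / (1 − 0.30) = £115,714.29.
DFL = EBIT ÷ [EBIT − I − D_p/(1−t)] = £2,638,000 ÷ [£2,638,000 − £1,503,500.00 − £115,714.29] = £2,638,000 ÷ £1,018,785.71 = 2.5894.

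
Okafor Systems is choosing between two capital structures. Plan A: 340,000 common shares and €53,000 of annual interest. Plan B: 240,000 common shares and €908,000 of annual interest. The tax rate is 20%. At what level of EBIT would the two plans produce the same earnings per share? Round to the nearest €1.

Set EPS_A = EPS_B: (EBIT − €53,000)(1 − 0.20) ÷ 340,000 = (EBIT − €908,000)(1 − 0.20) ÷ 240,000.
The (1 − t) factor cancels: (EBIT − 53,000) × 240,000 = (EBIT − 908,000) × 340,000.
Solving, EBIT = (908,000·340,000 − 53,000·240,000) / (340,000 − 240,000) = 296,000,000,000 / 100,000 = 2,960,000.00.

€2,960,000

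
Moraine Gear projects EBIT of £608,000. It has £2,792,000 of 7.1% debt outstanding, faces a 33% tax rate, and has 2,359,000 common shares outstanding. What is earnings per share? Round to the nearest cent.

Interest = £198,232.00, so EBT = £608,000 − £198,232.00 = £409,768.00.
After tax at 33%: net income = £409,768.00 × 0.67 = £274,544.56.
Per share: £274,544.56 / 2,359,000 shares = £0.12.

£0.12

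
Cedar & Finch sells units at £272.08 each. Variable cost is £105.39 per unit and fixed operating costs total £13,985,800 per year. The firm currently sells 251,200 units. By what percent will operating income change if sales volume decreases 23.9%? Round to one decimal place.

Total contribution margin = 251,200 × £166.69 = £41,872,528.00.
Operating income = contribution − fixed costs = £41,872,528.00 − £13,985,800 = £27,886,728.00.
So DOL = total CM / EBIT = £41,872,528.00 / £27,886,728.00 = 1.5015.
So EBIT moves 1.5015 × (-23.9%) = -35.9%.

-35.9%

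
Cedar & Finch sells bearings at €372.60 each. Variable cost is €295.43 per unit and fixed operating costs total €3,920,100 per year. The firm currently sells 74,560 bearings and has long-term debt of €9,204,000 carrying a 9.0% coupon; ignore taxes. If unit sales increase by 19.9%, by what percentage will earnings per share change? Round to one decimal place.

Contribution at this volume is 74,560 × €77.17 = €5,753,795.20.
EBIT = €5,753,795.20 − €3,920,100 = €1,833,695.20.
Interest = €828,360.00, so EBIT − I = €1,005,335.20.
DCL = total CM / (EBIT − I) = €5,753,795.20 / €1,005,335.20 = 5.7233.
EPS therefore changes by 5.7233 × (+19.9%) = +113.9%.

+113.9%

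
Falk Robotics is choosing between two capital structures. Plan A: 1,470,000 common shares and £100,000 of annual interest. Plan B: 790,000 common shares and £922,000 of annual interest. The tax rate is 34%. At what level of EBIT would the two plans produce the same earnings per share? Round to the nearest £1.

At indifference, (EBIT − 100,000)(1 − t)/1,470,000 = (EBIT − 922,000)(1 − t)/790,000.
The (1 − t) factor cancels: (EBIT − 100,000) × 790,000 = (EBIT − 922,000) × 1,470,000.
EBIT × (1,470,000 − 790,000) = 922,000 × 1,470,000 − 100,000 × 790,000 = 1,276,340,000,000, so EBIT = 1,276,340,000,000 ÷ 680,000 = 1,876,970.59.

£1,876,971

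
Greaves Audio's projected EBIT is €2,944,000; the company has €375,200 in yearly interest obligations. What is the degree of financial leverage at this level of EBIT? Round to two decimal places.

Annual interest charges come to €375,200.00.
DFL = EBIT ÷ (EBIT − I) = €2,944,000 ÷ (€2,944,000 − €375,200.00) = €2,944,000 ÷ €2,568,800.00 = 1.1461.

1.15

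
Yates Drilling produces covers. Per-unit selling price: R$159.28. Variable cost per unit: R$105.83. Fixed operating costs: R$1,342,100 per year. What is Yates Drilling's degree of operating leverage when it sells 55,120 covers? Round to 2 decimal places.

Total contribution margin = 55,120 × R$53.45 = R$2,946,164.00.
EBIT = R$2,946,164.00 − R$1,342,100 = R$1,604,064.00.
DOL = contribution ÷ EBIT = R$2,946,164.00 ÷ R$1,604,064.00 = 1.8367.

1.84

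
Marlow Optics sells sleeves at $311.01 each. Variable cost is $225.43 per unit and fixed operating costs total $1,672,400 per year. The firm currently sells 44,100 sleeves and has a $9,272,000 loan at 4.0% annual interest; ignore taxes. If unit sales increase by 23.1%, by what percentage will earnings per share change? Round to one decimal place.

At 44,100 units, contribution = 44,100 × $85.58 = $3,774,078.00.
Operating income = contribution − fixed costs = $3,774,078.00 − $1,672,400 = $2,101,678.00.
After interest of $370,880.00, pre-tax earnings = $1,730,798.00.
Degree of combined leverage = contribution ÷ (EBIT − I) = $3,774,078.00 ÷ $1,730,798.00 = 2.1805.
%ΔEPS = DCL × %ΔSales = 2.1805 × +23.1% = +50.4%.

+50.4%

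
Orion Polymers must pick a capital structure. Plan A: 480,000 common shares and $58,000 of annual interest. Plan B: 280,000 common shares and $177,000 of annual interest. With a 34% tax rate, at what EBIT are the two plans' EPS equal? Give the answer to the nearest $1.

Set EPS_A = EPS_B: (EBIT − $58,000)(1 − 0.34) ÷ 480,000 = (EBIT − $177,000)(1 − 0.34) ÷ 280,000.
Cancelling (1 − t) and cross-multiplying: 280,000·(EBIT − 58,000) = 480,000·(EBIT − 177,000).
EBIT × (480,000 − 280,000) = 177,000 × 480,000 − 58,000 × 280,000 = 68,720,000,000, so EBIT = 68,720,000,000 ÷ 200,000 = 343,600.00.

$343,600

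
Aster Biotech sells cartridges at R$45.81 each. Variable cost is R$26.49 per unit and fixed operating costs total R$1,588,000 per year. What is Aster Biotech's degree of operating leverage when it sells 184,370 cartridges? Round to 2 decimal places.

Contribution at this volume is 184,370 × R$19.32 = R$3,562,028.40.
Subtracting fixed costs: EBIT = R$3,562,028.40 − R$1,588,000 = R$1,974,028.40.
DOL = contribution ÷ EBIT = R$3,562,028.40 ÷ R$1,974,028.40 = 1.8044.

1.80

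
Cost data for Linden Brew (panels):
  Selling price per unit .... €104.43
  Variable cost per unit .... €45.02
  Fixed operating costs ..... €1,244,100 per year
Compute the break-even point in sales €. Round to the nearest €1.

€2,186,860

CM per unit = €104.43 − €45.02 = €59.41; CM ratio = €59.41 / €104.43 = 0.5689.
Break-even revenue = fixed costs × price ÷ CM = €1,244,100 × €104.43 ÷ €59.41 = €2,186,860.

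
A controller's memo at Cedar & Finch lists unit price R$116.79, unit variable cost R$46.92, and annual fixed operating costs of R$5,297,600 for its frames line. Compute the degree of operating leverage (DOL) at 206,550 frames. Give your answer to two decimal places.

At 206,550 units, contribution = 206,550 × R$69.87 = R$14,431,648.50.
EBIT = R$14,431,648.50 − R$5,297,600 = R$9,134,048.50.
Degree of operating leverage = R$14,431,648.50 / R$9,134,048.50 = 1.5800.

1.58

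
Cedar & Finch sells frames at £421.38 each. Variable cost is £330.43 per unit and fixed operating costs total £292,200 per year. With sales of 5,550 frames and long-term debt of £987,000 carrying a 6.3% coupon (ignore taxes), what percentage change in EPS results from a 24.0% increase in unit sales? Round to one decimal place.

At 5,550 units, contribution = 5,550 × £90.95 = £504,772.50.
Operating income = contribution − fixed costs = £504,772.50 − £292,200 = £212,572.50.
Interest = £62,181.00, so EBIT − I = £150,391.50.
Degree of combined leverage = contribution ÷ (EBIT − I) = £504,772.50 ÷ £150,391.50 = 3.3564.
EPS therefore changes by 3.3564 × (+24.0%) = +80.6%.

+80.6%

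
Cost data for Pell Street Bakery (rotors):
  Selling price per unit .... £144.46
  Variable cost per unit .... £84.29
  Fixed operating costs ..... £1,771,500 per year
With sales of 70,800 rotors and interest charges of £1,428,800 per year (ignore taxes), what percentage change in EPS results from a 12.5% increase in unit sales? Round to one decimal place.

Contribution at this volume is 70,800 × £60.17 = £4,260,036.00.
Subtracting fixed costs: EBIT = £4,260,036.00 − £1,771,500 = £2,488,536.00.
Interest = £1,428,800.00, so EBIT − I = £1,059,736.00.
DCL = total CM / (EBIT − I) = £4,260,036.00 / £1,059,736.00 = 4.0199.
EPS therefore changes by 4.0199 × (+12.5%) = +50.2%.

+50.2%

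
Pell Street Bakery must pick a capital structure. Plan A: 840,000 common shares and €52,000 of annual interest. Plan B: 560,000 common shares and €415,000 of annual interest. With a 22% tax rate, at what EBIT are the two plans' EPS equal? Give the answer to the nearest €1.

€1,141,000

At indifference, (EBIT − 52,000)(1 − t)/840,000 = (EBIT − 415,000)(1 − t)/560,000.
The (1 − t) factor cancels: (EBIT − 52,000) × 560,000 = (EBIT − 415,000) × 840,000.
EBIT × (840,000 − 560,000) = 415,000 × 840,000 − 52,000 × 560,000 = 319,480,000,000, so EBIT = 319,480,000,000 ÷ 280,000 = 1,141,000.00.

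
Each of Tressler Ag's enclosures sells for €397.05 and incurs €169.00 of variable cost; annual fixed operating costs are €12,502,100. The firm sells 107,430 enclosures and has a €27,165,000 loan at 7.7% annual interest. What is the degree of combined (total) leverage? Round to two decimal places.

Contribution at this volume is 107,430 × €228.05 = €24,499,411.50.
Operating income = contribution − fixed costs = €24,499,411.50 − €12,502,100 = €11,997,311.50. Interest = €2,091,705.00, so EBIT − I = €9,905,606.50.
Degree of total leverage = total CM / (EBIT − interest) = €24,499,411.50 / €9,905,606.50 = 2.4733.

2.47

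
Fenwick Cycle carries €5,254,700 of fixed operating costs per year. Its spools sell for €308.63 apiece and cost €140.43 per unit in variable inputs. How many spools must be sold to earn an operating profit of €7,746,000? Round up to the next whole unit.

Each unit contributes €308.63 − €140.43 = €168.20.
Need Q such that Q × €168.20 − €5,254,700 = €7,746,000, i.e. Q = €13,000,700 / €168.20 = 77,293.10 → 77,294.

77,294 spools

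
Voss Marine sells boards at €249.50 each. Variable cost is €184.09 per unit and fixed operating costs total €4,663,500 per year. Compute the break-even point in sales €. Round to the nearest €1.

Contribution margin per unit = €249.50 − €184.09 = €65.41, a CM ratio of €65.41 ÷ €249.50 = 0.2622.
Break-even revenue = fixed costs × price ÷ CM = €4,663,500 × €249.50 ÷ €65.41 = €17,788,461.

€17,788,461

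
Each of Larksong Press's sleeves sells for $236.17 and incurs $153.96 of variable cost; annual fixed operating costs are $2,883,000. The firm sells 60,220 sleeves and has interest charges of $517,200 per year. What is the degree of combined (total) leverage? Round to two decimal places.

3.19

Total contribution margin = 60,220 × $82.21 = $4,950,686.20.
EBIT = $4,950,686.20 − $2,883,000 = $2,067,686.20. Interest = $517,200.00, so EBIT − I = $1,550,486.20.
Degree of total leverage = total CM / (EBIT − interest) = $4,950,686.20 / $1,550,486.20 = 3.1930.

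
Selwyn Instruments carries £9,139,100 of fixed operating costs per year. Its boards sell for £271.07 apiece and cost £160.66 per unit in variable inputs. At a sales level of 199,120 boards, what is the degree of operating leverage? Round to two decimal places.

1.71

Contribution at this volume is 199,120 × £110.41 = £21,984,839.20.
Operating income = contribution − fixed costs = £21,984,839.20 − £9,139,100 = £12,845,739.20.
DOL = contribution ÷ EBIT = £21,984,839.20 ÷ £12,845,739.20 = 1.7114.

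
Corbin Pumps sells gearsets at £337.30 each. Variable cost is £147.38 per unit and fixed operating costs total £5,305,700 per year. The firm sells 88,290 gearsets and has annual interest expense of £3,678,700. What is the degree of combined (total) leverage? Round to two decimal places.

2.15

Total contribution margin = 88,290 × £189.92 = £16,768,036.80.
Operating income = contribution − fixed costs = £16,768,036.80 − £5,305,700 = £11,462,336.80. Interest = £3,678,700.00.
DOL = £16,768,036.80 ÷ £11,462,336.80 = 1.4629; DFL = £11,462,336.80 ÷ £7,783,636.80 = 1.4726.
Combined leverage = 1.4629 × 1.4726 = 2.1543.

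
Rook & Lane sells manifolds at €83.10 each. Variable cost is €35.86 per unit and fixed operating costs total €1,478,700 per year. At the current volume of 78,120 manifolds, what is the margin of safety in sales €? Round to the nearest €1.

€3,890,587

Each unit contributes €83.10 − €35.86 = €47.24. Break-even units = €1,478,700 ÷ €47.24 = 31,301.86; break-even revenue = 31,301.86 × €83.10 = €2,601,184.80.
Actual sales revenue = 78,120 × €83.10 = €6,491,772.00.
Margin of safety = €6,491,772.00 − €2,601,184.80 = €3,890,587.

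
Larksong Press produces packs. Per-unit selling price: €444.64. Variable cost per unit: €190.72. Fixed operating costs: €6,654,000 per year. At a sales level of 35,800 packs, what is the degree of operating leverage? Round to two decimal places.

3.73

Contribution at this volume is 35,800 × €253.92 = €9,090,336.00.
Operating income = contribution − fixed costs = €9,090,336.00 − €6,654,000 = €2,436,336.00.
Degree of operating leverage = €9,090,336.00 / €2,436,336.00 = 3.7312.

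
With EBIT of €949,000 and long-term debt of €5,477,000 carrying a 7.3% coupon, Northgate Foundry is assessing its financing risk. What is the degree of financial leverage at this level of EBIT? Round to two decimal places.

Annual interest charges come to €399,821.00.
Degree of financial leverage = EBIT / (EBIT − interest) = €949,000 / €549,179.00 = 1.7280.

1.73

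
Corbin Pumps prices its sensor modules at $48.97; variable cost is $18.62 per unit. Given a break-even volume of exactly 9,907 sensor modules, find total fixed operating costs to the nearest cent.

$300,677.45

Contribution margin per unit = $48.97 − $18.62 = $30.35.
Since BE = FC / CM, FC = 9,907 × $30.35 = $300,677.45.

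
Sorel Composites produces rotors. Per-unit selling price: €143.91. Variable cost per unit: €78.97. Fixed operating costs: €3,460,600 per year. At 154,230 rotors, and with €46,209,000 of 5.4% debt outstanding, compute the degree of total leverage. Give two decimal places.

2.47

At 154,230 units, contribution = 154,230 × €64.94 = €10,015,696.20.
Operating income = contribution − fixed costs = €10,015,696.20 − €3,460,600 = €6,555,096.20. Interest = €2,495,286.00.
DOL = €10,015,696.20 ÷ €6,555,096.20 = 1.5279; DFL = €6,555,096.20 ÷ €4,059,810.20 = 1.6146.
Combined leverage = 1.5279 × 1.6146 = 2.4669.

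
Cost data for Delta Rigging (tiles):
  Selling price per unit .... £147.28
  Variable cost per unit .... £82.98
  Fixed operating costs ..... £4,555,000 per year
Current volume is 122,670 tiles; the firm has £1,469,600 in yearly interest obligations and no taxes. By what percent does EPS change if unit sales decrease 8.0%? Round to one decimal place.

-33.9%

Total contribution margin = 122,670 × £64.30 = £7,887,681.00.
Operating income = contribution − fixed costs = £7,887,681.00 − £4,555,000 = £3,332,681.00.
After interest of £1,469,600.00, pre-tax earnings = £1,863,081.00.
Degree of combined leverage = contribution ÷ (EBIT − I) = £7,887,681.00 ÷ £1,863,081.00 = 4.2337.
%ΔEPS = DCL × %ΔSales = 4.2337 × -8.0% = -33.9%.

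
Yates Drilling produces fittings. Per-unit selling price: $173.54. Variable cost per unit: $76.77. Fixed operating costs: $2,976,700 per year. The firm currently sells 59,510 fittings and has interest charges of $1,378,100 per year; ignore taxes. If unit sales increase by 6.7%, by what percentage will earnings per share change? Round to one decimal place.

Total contribution margin = 59,510 × $96.77 = $5,758,782.70.
Subtracting fixed costs: EBIT = $5,758,782.70 − $2,976,700 = $2,782,082.70.
Interest = $1,378,100.00, so EBIT − I = $1,403,982.70.
DCL = total CM / (EBIT − I) = $5,758,782.70 / $1,403,982.70 = 4.1017.
%ΔEPS = DCL × %ΔSales = 4.1017 × +6.7% = +27.5%.

+27.5%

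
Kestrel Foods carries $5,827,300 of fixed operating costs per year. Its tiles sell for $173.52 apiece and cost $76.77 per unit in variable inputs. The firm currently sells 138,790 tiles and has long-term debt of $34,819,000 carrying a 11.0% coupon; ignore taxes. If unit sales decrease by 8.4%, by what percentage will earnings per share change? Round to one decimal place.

At 138,790 units, contribution = 138,790 × $96.75 = $13,427,932.50.
Operating income = contribution − fixed costs = $13,427,932.50 − $5,827,300 = $7,600,632.50.
Interest = $3,830,090.00, so EBIT − I = $3,770,542.50.
Degree of combined leverage = contribution ÷ (EBIT − I) = $13,427,932.50 ÷ $3,770,542.50 = 3.5613.
EPS therefore changes by 3.5613 × (-8.4%) = -29.9%.

-29.9%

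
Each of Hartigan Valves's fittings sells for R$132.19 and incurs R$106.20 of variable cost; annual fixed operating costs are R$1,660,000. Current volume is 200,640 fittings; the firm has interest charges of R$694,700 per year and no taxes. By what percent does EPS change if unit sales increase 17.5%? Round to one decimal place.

Total contribution margin = 200,640 × R$25.99 = R$5,214,633.60.
EBIT = R$5,214,633.60 − R$1,660,000 = R$3,554,633.60.
Interest = R$694,700.00, so EBIT − I = R$2,859,933.60.
Degree of combined leverage = contribution ÷ (EBIT − I) = R$5,214,633.60 ÷ R$2,859,933.60 = 1.8233.
EPS therefore changes by 1.8233 × (+17.5%) = +31.9%.

+31.9%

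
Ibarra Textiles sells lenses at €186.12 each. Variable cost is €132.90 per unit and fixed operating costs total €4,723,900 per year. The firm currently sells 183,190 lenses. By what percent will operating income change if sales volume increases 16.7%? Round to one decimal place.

At 183,190 units, contribution = 183,190 × €53.22 = €9,749,371.80.
Operating income = contribution − fixed costs = €9,749,371.80 − €4,723,900 = €5,025,471.80.
Degree of operating leverage = €9,749,371.80 / €5,025,471.80 = 1.9400.
%ΔEBIT = DOL × %ΔSales = 1.9400 × +16.7% = +32.4%.

+32.4%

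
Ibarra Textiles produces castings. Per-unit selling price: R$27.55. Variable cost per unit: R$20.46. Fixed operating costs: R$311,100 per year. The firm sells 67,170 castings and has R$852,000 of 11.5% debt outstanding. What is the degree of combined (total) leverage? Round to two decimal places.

Total contribution margin = 67,170 × R$7.09 = R$476,235.30.
EBIT = R$476,235.30 − R$311,100 = R$165,135.30. Interest = R$97,980.00.
DOL = R$476,235.30 ÷ R$165,135.30 = 2.8839; DFL = R$165,135.30 ÷ R$67,155.30 = 2.4590.
DCL = DOL × DFL = 2.8839 × 2.4590 = 7.0915.

7.09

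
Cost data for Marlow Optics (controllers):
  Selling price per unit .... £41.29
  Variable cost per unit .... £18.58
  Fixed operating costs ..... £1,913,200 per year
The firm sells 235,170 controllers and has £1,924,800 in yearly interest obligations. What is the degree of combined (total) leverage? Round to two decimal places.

At 235,170 units, contribution = 235,170 × £22.71 = £5,340,710.70.
EBIT = £5,340,710.70 − £1,913,200 = £3,427,510.70. Interest = £1,924,800.00, so EBIT − I = £1,502,710.70.
DCL = contribution ÷ (EBIT − I) = £5,340,710.70 ÷ £1,502,710.70 = 3.5541.

3.55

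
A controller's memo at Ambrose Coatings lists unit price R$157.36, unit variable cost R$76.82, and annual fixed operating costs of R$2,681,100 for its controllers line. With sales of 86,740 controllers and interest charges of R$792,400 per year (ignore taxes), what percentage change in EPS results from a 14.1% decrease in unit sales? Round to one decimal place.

-28.0%

At 86,740 units, contribution = 86,740 × R$80.54 = R$6,986,039.60.
Subtracting fixed costs: EBIT = R$6,986,039.60 − R$2,681,100 = R$4,304,939.60.
Interest = R$792,400.00, so EBIT − I = R$3,512,539.60.
DCL = total CM / (EBIT − I) = R$6,986,039.60 / R$3,512,539.60 = 1.9889.
%ΔEPS = DCL × %ΔSales = 1.9889 × -14.1% = -28.0%.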